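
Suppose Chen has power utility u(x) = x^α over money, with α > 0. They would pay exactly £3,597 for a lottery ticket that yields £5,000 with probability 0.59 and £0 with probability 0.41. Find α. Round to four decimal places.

α ≈ 1.6021

Since u(0) = 0, the lottery's EU is 0.59·5000^α.
Setting u(3597) equal to that: 3597^α = 0.59·5000^α ⇒ (3597/5000)^α = 0.59.
Take logs: α = ln 0.59 / ln(3597/5000) ≈ 1.602102.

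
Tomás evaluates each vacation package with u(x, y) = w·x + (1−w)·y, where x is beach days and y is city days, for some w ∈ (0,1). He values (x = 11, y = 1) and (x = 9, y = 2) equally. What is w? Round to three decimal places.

w = 0.333

u(11,1) = u(9,2) means w·11 + (1−w)·1 = w·9 + (1−w)·2.
w·(11−9) = (1−w)·(2−1), i.e. w·2 = (1−w)·1.
The marginal rate of substitution is 1/2, so w = 1/(2+1) = 0.333.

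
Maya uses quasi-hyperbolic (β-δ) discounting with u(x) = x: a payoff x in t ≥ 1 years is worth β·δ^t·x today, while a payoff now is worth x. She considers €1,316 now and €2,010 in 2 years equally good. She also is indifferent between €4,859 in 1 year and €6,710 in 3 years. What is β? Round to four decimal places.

β ≈ 0.9041

From the later pair, β·δ^1·4859 = β·δ^3·6710; dividing through, δ^2 = 4859/6710 = 0.72414, so δ = 0.85097.
Now use the now-vs-future pair: 1316 = β·δ^2·2010 gives β = 1316/(0.72414·2010) ≈ 0.9041.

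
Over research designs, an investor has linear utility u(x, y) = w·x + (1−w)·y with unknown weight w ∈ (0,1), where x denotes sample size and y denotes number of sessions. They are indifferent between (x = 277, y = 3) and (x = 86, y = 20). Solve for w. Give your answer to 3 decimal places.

Equating utilities: w·277 + (1−w)·3 = w·86 + (1−w)·20.
Collecting terms: w·191 = (1−w)·17.
The marginal rate of substitution is 17/191, so w = 17/(191+17) = 0.082.

w = 0.082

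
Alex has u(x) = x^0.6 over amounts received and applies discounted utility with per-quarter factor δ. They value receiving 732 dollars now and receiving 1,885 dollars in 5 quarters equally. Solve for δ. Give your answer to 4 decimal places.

δ ≈ 0.8927

Equating discounted utilities: u(732) = δ^5·u(1885) ⇒ δ^5 = u(732)/u(1885).
Since u(x) = x^0.6, δ^5 = (732/1885)^0.6 = 0.38833^0.6 = 0.56692.
Hence δ = (0.56692)^(1/5) = 0.892697.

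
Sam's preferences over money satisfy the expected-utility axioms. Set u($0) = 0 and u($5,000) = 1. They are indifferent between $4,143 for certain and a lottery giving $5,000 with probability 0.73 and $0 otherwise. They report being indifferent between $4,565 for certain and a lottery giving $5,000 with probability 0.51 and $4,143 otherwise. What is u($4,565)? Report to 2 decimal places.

0.87

From the first indifference, u($4,143) = 0.73·u($5,000) + 0.27·u($0) = 0.73·1 + 0.27·0 = 0.73.
Chaining: u($4,565) = 0.51·1.00 + 0.49·0.73 = 0.8677.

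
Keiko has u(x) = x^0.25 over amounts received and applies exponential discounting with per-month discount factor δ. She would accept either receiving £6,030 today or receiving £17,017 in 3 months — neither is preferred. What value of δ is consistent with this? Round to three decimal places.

Indifference means u(6030) = δ^3 · u(17017), so δ^3 = u(6030)/u(17017).
Since u(x) = x^0.25, δ^3 = (6030/17017)^0.25 = 0.35435^0.25 = 0.77154.
Taking the cube root: δ = 0.77154^(1/3) ≈ 0.917.

δ ≈ 0.917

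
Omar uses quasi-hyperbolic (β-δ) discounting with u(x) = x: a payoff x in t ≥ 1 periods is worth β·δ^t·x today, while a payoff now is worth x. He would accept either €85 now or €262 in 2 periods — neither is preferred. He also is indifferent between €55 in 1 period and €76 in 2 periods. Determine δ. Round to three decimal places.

δ ≈ 0.724

From the later pair, β·δ^1·55 = β·δ^2·76; dividing through, δ = 55/76 = 0.72368.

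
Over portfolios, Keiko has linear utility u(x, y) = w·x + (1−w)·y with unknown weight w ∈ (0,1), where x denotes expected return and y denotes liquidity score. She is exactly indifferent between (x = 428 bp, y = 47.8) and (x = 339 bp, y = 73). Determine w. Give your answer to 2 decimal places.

Indifference: w·428 + (1−w)·47.8 = w·339 + (1−w)·73.
Collecting terms: w·89 = (1−w)·25.2.
The marginal rate of substitution is 25.2/89, so w = 25.2/(89+25.2) = 0.22.

w = 0.22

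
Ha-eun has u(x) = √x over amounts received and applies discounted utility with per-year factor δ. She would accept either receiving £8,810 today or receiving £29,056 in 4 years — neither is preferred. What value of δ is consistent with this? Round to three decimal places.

Equating discounted utilities: u(8810) = δ^4·u(29056) ⇒ δ^4 = u(8810)/u(29056).
With u(x) = √x: δ^4 = √8810/√29056 = √(8810/29056) = 0.55064.
So δ = 0.55064^(1/4) ≈ 0.861.

δ ≈ 0.861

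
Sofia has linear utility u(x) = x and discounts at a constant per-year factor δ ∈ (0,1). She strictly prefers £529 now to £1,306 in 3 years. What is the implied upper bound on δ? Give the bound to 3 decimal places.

Comparing present values: 529 > δ^3·1306.
Dividing by 1306: δ^3 < 0.40505. Both sides are positive, so the cube root keeps the direction.
δ < 0.40505^(1/3) = 0.740.

δ < 0.740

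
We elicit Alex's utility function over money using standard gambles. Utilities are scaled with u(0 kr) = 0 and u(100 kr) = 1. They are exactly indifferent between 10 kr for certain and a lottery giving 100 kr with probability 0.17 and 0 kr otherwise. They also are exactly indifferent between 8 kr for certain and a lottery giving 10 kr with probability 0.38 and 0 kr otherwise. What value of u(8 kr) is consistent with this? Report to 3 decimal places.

0.065

From the first indifference, u(10 kr) = 0.17·u(100 kr) + 0.83·u(0 kr) = 0.17·1 + 0.83·0 = 0.17.
Then u(8 kr) = 0.38·u(10 kr) + 0.62·u(0 kr) = 0.38·0.17 + 0.62·0.00 = 0.0646.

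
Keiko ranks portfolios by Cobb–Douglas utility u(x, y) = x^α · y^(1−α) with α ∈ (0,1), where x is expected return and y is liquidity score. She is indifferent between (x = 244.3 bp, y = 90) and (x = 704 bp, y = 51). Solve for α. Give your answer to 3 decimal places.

α ≈ 0.349

The Cobb–Douglas utilities coincide, so 244.3^α·90^(1−α) = 704^α·51^(1−α).
Rearrange to (244.3/704)^α = (51/90)^(1−α) and take logs: α·-1.058381 = (1−α)·-0.567984.
With A = -1.058381 and B = -0.567984: α·A = (1−α)·B, so α = B/(A+B) = -0.567984/-1.626365 ≈ 0.349.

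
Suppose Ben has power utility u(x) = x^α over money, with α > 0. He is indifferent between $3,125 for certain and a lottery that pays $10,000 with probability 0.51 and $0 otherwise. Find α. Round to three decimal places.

EU(lottery) = 0.51·10000^α + 0.49·0 = 0.51·10000^α.
Equating: 3125^α = 0.51·10000^α, i.e. 0.3125^α = 0.51.
Taking logs: α·ln(3125/10000) = ln(0.51), so α = -0.673345 / -1.163151 ≈ 0.579.

α ≈ 0.579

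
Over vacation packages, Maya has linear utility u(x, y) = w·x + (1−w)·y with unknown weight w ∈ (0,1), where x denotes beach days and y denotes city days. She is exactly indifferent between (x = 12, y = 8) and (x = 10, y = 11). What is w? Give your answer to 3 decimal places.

w = 0.600

u(12,8) = u(10,11) means w·12 + (1−w)·8 = w·10 + (1−w)·11.
w·(12−10) = (1−w)·(11−8), i.e. w·2 = (1−w)·3.
So w/(1−w) = 3/2 = 1.5000, giving w = 3/(2+3) = 0.600.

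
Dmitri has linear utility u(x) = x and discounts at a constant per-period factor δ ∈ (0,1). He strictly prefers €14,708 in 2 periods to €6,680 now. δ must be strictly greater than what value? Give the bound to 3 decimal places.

Comparing present values: 6680 < δ^2·14708.
So δ^2 > 6680/14708 = 0.45417; taking the square root of both positive sides preserves the inequality.
δ > (6680/14708)^(1/2) ≈ 0.674.

δ > 0.674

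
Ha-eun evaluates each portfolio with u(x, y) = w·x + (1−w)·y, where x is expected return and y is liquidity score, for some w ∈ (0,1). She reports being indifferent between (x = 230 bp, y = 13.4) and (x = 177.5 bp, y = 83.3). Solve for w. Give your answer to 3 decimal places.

w = 0.571

Indifference: w·230 + (1−w)·13.4 = w·177.5 + (1−w)·83.3.
Rearranging, 52.5·w − 69.9·(1−w) = 0.
Hence w = 69.9/(52.5+69.9) = 69.9/122.4 = 0.571.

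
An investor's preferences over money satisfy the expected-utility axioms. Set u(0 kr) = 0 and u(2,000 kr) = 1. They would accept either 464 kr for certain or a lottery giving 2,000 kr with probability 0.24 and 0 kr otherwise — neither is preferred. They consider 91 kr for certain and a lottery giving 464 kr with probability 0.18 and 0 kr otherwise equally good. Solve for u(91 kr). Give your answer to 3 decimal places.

From the first indifference, u(464 kr) = 0.24·u(2,000 kr) + 0.76·u(0 kr) = 0.24·1 + 0.76·0 = 0.24.
The second indifference gives u(91 kr) = 0.18·u(464 kr) + 0.82·u(0 kr) = 0.18·0.24 + 0.82·0.00 = 0.0432.

0.043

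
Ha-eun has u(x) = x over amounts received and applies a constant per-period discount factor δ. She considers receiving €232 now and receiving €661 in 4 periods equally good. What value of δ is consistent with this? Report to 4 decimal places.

Equating discounted utilities: u(232) = δ^4·u(661) ⇒ δ^4 = u(232)/u(661).
With u(x) = x: δ^4 = 232/661 = 0.35098.
So δ = 0.35098^(1/4) ≈ 0.7697.

δ ≈ 0.7697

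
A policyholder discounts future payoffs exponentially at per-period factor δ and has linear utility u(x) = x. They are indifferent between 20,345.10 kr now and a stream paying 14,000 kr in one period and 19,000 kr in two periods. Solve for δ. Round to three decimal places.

Equating present values: 20345.10 = 14000δ + 19000δ².
Rearranged: 19000δ² + 14000δ − 20345.10 = 0.
δ = (−14000 + √(14000² + 4·19000·20345.10)) / (2·19000) = (−14000 + √1742227600.00) / 38000 ≈ 0.730.

δ ≈ 0.730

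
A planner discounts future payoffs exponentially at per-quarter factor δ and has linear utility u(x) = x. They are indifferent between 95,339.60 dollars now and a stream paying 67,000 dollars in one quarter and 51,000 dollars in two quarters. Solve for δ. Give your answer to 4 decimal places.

The stream is worth 67000δ + 51000δ² today, so 67000δ + 51000δ² = 95339.60.
That is, 51000δ² + 67000δ − 95339.60 = 0, a quadratic in δ.
The positive root is δ = [−67000 + √(67000² + 4·51000·95339.60)] / (2·51000) = (−67000 + 154720.000)/102000 ≈ 0.8600.

δ ≈ 0.8600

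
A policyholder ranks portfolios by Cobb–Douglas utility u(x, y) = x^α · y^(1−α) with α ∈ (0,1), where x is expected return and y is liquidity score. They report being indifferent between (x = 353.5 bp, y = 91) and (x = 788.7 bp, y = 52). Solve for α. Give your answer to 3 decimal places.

Indifference: 353.5^α · 91^(1−α) = 788.7^α · 52^(1−α).
Taking logs: α·ln 353.5 + (1−α)·ln 91 = α·ln 788.7 + (1−α)·ln 52, i.e. α·-0.802503 = (1−α)·-0.559616.
With A = -0.802503 and B = -0.559616: α·A = (1−α)·B, so α = B/(A+B) = -0.559616/-1.362119 ≈ 0.411.

α ≈ 0.411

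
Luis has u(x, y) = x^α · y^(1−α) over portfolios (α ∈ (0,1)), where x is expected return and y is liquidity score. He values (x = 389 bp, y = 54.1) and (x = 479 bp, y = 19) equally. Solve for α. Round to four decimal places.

α ≈ 0.8341

Set the two utilities equal: 389^α·54.1^(1−α) = 479^α·19^(1−α).
(389/479)^α = (19/54.1)^(1−α); take logs: α·ln(389/479) = (1−α)·ln(19/54.1), i.e. α·-0.2081213 = (1−α)·-1.0463952.
Thus α·(-1.2545165) = -1.0463952, so α = -1.0463952/-1.2545165 ≈ 0.8341.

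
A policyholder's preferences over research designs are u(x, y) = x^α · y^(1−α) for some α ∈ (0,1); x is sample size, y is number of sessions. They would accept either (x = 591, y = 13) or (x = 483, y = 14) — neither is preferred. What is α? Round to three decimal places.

The Cobb–Douglas utilities coincide, so 591^α·13^(1−α) = 483^α·14^(1−α).
(591/483)^α = (14/13)^(1−α); take logs: α·ln(591/483) = (1−α)·ln(14/13), i.e. α·0.201799 = (1−α)·0.074108.
Thus α·(0.275907) = 0.074108, so α = 0.074108/0.275907 ≈ 0.269.

α ≈ 0.269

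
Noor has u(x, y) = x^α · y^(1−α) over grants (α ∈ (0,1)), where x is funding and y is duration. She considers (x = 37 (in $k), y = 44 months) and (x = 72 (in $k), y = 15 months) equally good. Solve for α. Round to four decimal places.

Set the two utilities equal: 37^α·44^(1−α) = 72^α·15^(1−α).
(37/72)^α = (15/44)^(1−α); take logs: α·ln(37/72) = (1−α)·ln(15/44), i.e. α·-0.6657482 = (1−α)·-1.0761394.
So α/(1−α) = (-1.0761394)/(-0.6657482) = 1.6164361, and α = 1.6164361/2.6164361 ≈ 0.6178.

α ≈ 0.6178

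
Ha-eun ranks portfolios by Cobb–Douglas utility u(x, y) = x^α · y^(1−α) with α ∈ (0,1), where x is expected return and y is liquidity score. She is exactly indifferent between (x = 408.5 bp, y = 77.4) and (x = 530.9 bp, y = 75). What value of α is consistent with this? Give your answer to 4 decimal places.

The Cobb–Douglas utilities coincide, so 408.5^α·77.4^(1−α) = 530.9^α·75^(1−α).
Rearrange to (408.5/530.9)^α = (75/77.4)^(1−α) and take logs: α·-0.2620818 = (1−α)·-0.0314987.
Thus α·(-0.2935805) = -0.0314987, so α = -0.0314987/-0.2935805 ≈ 0.1073.

α ≈ 0.1073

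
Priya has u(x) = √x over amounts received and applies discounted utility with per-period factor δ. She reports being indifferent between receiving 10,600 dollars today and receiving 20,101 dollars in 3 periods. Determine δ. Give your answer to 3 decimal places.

Equating discounted utilities: u(10600) = δ^3·u(20101) ⇒ δ^3 = u(10600)/u(20101).
Since u(x) = √x, δ^3 = √(10600/20101) = 0.72618.
Taking the cube root: δ = 0.72618^(1/3) ≈ 0.899.

δ ≈ 0.899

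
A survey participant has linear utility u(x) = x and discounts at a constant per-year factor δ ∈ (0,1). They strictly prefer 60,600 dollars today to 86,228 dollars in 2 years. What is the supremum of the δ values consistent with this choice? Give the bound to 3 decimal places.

Under u(x) = x this choice says 60600 > δ^2·86228.
Hence δ^2 < 60600/86228 = 0.70279, and x ↦ x^(1/2) is increasing on (0,∞).
δ < 0.70279^(1/2) = 0.838.

δ < 0.838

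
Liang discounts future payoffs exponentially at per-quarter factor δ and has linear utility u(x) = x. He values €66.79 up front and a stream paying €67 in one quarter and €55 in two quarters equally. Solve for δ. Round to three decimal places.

The stream is worth 67δ + 55δ² today, so 67δ + 55δ² = 66.79.
So 55δ² + 67δ − 66.79 = 0.
δ = (−67 + √(67² + 4·55·66.79)) / (2·55) = (−67 + √19182.80) / 110 ≈ 0.650.

δ ≈ 0.650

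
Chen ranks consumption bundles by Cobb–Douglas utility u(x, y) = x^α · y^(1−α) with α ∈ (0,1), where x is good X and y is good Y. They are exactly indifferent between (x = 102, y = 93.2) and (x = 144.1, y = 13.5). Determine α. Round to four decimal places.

α ≈ 0.8483

Indifference: 102^α · 93.2^(1−α) = 144.1^α · 13.5^(1−α).
(102/144.1)^α = (13.5/93.2)^(1−α); take logs: α·ln(102/144.1) = (1−α)·ln(13.5/93.2), i.e. α·-0.3455347 = (1−α)·-1.9320580.
With A = -0.3455347 and B = -1.9320580: α·A = (1−α)·B, so α = B/(A+B) = -1.9320580/-2.2775927 ≈ 0.8483.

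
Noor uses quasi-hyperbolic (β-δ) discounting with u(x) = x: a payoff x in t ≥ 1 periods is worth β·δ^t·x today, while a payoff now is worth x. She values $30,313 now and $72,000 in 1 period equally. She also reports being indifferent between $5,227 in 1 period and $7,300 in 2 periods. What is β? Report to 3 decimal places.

β ≈ 0.588

The second indifference involves only future payoffs, so β cancels: β·δ^1·5227 = β·δ^2·7300, giving δ = 5227/7300 = 0.71603.
The first indifference: 30313 = β·δ·72000, so β = 30313/(δ·72000) = 30313/(0.71603·72000) ≈ 0.588.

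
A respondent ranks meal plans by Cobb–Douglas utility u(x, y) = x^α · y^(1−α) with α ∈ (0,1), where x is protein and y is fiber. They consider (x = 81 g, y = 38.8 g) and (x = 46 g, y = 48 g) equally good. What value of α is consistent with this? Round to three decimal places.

Indifference: 81^α · 38.8^(1−α) = 46^α · 48^(1−α).
Rearrange to (81/46)^α = (48/38.8)^(1−α) and take logs: α·0.565808 = (1−α)·0.212781.
Thus α·(0.778589) = 0.212781, so α = 0.212781/0.778589 ≈ 0.273.

α ≈ 0.273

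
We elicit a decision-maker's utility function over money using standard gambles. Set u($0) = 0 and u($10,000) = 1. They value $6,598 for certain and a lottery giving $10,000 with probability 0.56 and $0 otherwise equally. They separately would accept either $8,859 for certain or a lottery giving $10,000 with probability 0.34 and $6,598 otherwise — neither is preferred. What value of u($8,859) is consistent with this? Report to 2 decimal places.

0.71

From the first indifference, u($6,598) = 0.56·u($10,000) + 0.44·u($0) = 0.56·1 + 0.44·0 = 0.56.
The second indifference gives u($8,859) = 0.34·u($10,000) + 0.66·u($6,598) = 0.34·1.00 + 0.66·0.56 = 0.7096.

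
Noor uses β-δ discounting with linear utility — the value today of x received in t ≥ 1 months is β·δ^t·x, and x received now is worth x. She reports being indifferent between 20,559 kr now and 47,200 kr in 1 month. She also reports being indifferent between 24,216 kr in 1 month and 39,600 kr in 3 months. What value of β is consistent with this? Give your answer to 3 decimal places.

β ≈ 0.557

From the later pair, β·δ^1·24216 = β·δ^3·39600; dividing through, δ^2 = 24216/39600 = 0.61152, so δ = 0.78199.
Substituting δ into 20559 = β·δ·47200: β = 20559/(36910.133) ≈ 0.557.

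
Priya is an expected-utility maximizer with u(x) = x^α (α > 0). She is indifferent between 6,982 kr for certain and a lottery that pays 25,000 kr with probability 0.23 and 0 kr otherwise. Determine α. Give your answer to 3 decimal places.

The lottery's expected utility is 0.23·u(25000) + 0.77·u(0) = 0.23·25000^α (since u(0) = 0 for α > 0).
Equating: 6982^α = 0.23·25000^α, i.e. 0.2793^α = 0.23.
α = ln(0.23) / ln(6982/25000) = -1.469676/-1.275540 ≈ 1.152.

α ≈ 1.152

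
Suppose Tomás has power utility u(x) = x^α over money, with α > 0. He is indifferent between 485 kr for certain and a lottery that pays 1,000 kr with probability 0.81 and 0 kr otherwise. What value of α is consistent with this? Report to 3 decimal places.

α ≈ 0.291

The lottery's expected utility is 0.81·u(1000) + 0.19·u(0) = 0.81·1000^α (since u(0) = 0 for α > 0).
Equating: 485^α = 0.81·1000^α, i.e. 0.4850^α = 0.81.
Take logs: α = ln 0.81 / ln(485/1000) ≈ 0.29121.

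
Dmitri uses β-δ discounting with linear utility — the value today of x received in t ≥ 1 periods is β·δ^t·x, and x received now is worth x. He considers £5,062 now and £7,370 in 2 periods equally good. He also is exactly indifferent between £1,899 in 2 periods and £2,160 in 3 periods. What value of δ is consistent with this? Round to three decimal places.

δ ≈ 0.879

Both payoffs in the second observation are in the future, so β drops out: δ^2·1899 = δ^3·2160 ⇒ δ = 1899/2160 = 0.87917.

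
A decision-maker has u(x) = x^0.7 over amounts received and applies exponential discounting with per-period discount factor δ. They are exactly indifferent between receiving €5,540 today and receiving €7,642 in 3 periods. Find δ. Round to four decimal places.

δ ≈ 0.9277

The payoff in 3 periods is discounted by δ^3, so u(5540) = δ^3·u(7642) and δ^3 = u(5540)/u(7642).
Since u(x) = x^0.7, δ^3 = (5540/7642)^0.7 = 0.72494^0.7 = 0.79838.
So δ = 0.79838^(1/3) ≈ 0.9277.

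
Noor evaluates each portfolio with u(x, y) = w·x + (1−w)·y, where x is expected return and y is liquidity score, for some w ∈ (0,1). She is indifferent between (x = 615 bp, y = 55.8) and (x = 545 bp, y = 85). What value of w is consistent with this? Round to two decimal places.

Indifference: w·615 + (1−w)·55.8 = w·545 + (1−w)·85.
w·(615−545) = (1−w)·(85−55.8), i.e. w·70 = (1−w)·29.2.
Hence w = 29.2/(70+29.2) = 29.2/99.2 = 0.29.

w = 0.29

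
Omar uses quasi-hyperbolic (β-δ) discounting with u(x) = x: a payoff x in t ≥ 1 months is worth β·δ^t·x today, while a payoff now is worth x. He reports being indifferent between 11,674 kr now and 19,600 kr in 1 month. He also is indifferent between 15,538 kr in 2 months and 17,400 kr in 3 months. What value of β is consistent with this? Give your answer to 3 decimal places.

β ≈ 0.667

The second indifference involves only future payoffs, so β cancels: β·δ^2·15538 = β·δ^3·17400, giving δ = 15538/17400 = 0.89299.
Now use the now-vs-future pair: 11674 = β·δ·19600 gives β = 11674/(0.89299·19600) ≈ 0.667.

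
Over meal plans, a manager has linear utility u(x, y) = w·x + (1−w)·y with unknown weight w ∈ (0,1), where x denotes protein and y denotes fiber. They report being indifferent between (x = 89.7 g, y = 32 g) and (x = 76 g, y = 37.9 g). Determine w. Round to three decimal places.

w = 0.301

Indifference: w·89.7 + (1−w)·32 = w·76 + (1−w)·37.9.
Collecting terms: w·13.7 = (1−w)·5.9.
The marginal rate of substitution is 5.9/13.7, so w = 5.9/(13.7+5.9) = 0.301.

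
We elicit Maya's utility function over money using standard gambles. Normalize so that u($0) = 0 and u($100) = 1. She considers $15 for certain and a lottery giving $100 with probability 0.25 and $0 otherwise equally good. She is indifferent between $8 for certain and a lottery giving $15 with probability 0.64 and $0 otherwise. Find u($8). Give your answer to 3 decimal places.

0.160

The first gamble pins u($15): it must equal 0.25·1 + 0.75·0 = 0.25.
The second indifference gives u($8) = 0.64·u($15) + 0.36·u($0) = 0.64·0.25 + 0.36·0.00 = 0.1600.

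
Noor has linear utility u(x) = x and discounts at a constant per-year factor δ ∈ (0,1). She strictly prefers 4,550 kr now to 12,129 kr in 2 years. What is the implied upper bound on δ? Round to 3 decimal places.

δ < 0.612

Comparing present values: 4550 > δ^2·12129.
So δ^2 < 4550/12129 = 0.37513; taking the square root of both positive sides preserves the inequality.
δ < (4550/12129)^(1/2) ≈ 0.612.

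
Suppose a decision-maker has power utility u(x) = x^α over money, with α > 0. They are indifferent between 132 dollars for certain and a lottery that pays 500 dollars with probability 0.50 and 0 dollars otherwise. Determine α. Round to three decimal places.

Since u(0) = 0, the lottery's EU is 0.50·500^α.
Indifference: 132^α = 0.50·500^α, so (132/500)^α = 0.50.
α = ln(0.50) / ln(132/500) = -0.693147/-1.331806 ≈ 0.520.

α ≈ 0.520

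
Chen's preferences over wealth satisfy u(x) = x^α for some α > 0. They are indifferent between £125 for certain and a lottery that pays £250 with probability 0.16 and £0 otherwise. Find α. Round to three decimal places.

The lottery's expected utility is 0.16·u(250) + 0.84·u(0) = 0.16·250^α (since u(0) = 0 for α > 0).
Equating: 125^α = 0.16·250^α, i.e. 0.5000^α = 0.16.
Take logs: α = ln 0.16 / ln(125/250) ≈ 2.64386.

α ≈ 2.644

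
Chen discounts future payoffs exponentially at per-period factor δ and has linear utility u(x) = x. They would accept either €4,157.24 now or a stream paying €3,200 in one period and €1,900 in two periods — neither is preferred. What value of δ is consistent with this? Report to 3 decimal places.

δ ≈ 0.860

The stream is worth 3200δ + 1900δ² today, so 3200δ + 1900δ² = 4157.24.
That is, 1900δ² + 3200δ − 4157.24 = 0, a quadratic in δ.
The positive root is δ = [−3200 + √(3200² + 4·1900·4157.24)] / (2·1900) = (−3200 + 6468.000)/3800 ≈ 0.860.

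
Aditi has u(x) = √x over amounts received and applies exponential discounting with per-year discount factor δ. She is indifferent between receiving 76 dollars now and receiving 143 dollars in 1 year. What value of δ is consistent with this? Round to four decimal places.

δ ≈ 0.7290

Equating discounted utilities: u(76) = δ·u(143) ⇒ δ = u(76)/u(143).
With u(x) = √x: δ = √76/√143 = √(76/143) = 0.72902.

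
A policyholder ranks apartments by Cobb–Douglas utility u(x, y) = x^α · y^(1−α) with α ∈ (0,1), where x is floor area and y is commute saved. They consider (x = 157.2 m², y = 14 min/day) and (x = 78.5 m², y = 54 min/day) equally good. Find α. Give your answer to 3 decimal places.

α ≈ 0.660

Indifference: 157.2^α · 14^(1−α) = 78.5^α · 54^(1−α).
(157.2/78.5)^α = (54/14)^(1−α); take logs: α·ln(157.2/78.5) = (1−α)·ln(54/14), i.e. α·0.694420 = (1−α)·1.349927.
Thus α·(2.044347) = 1.349927, so α = 1.349927/2.044347 ≈ 0.660.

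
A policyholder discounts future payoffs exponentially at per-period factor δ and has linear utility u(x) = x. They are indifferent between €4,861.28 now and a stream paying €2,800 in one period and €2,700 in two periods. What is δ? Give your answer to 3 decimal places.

δ ≈ 0.920

Present value of the stream is 2800·δ + 2700·δ². Indifference gives 2800δ + 2700δ² = 4861.28.
That is, 2700δ² + 2800δ − 4861.28 = 0, a quadratic in δ.
The positive root is δ = [−2800 + √(2800² + 4·2700·4861.28)] / (2·2700) = (−2800 + 7768.000)/5400 ≈ 0.920.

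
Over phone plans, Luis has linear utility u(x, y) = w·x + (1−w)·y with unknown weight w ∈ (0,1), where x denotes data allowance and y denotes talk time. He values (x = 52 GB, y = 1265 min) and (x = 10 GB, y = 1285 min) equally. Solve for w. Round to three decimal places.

w = 0.323

u(52,1265) = u(10,1285) means w·52 + (1−w)·1265 = w·10 + (1−w)·1285.
Rearranging, 42·w − 20·(1−w) = 0.
Hence w = 20/(42+20) = 20/62 = 0.323.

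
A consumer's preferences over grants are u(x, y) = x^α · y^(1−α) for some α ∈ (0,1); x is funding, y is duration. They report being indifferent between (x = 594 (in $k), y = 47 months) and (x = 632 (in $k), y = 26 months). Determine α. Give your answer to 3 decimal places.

α ≈ 0.905

The Cobb–Douglas utilities coincide, so 594^α·47^(1−α) = 632^α·26^(1−α).
(594/632)^α = (26/47)^(1−α); take logs: α·ln(594/632) = (1−α)·ln(26/47), i.e. α·-0.062010 = (1−α)·-0.592051.
Thus α·(-0.654061) = -0.592051, so α = -0.592051/-0.654061 ≈ 0.905.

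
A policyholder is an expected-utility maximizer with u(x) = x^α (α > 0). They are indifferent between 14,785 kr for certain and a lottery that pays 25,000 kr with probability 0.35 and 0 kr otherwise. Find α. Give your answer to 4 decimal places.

The lottery's expected utility is 0.35·u(25000) + 0.65·u(0) = 0.35·25000^α (since u(0) = 0 for α > 0).
Setting u(14785) equal to that: 14785^α = 0.35·25000^α ⇒ (14785/25000)^α = 0.35.
α = ln(0.35) / ln(14785/25000) = -1.0498221/-0.5252627 ≈ 1.9987.

α ≈ 1.9987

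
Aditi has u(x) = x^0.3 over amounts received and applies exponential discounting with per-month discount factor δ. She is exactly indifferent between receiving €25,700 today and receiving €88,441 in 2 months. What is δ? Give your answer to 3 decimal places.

Indifference means u(25700) = δ^2 · u(88441), so δ^2 = u(25700)/u(88441).
Since u(x) = x^0.3, δ^2 = (25700/88441)^0.3 = 0.29059^0.3 = 0.69021.
So δ = 0.69021^(1/2) ≈ 0.831.

δ ≈ 0.831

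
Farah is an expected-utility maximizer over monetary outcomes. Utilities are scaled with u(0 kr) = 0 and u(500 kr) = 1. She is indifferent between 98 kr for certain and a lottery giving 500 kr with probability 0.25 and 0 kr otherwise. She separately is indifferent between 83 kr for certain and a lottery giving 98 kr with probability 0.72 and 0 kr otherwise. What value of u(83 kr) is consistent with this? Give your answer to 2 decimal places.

From the first indifference, u(98 kr) = 0.25·u(500 kr) + 0.75·u(0 kr) = 0.25·1 + 0.75·0 = 0.25.
Then u(83 kr) = 0.72·u(98 kr) + 0.28·u(0 kr) = 0.72·0.25 + 0.28·0.00 = 0.1800.

0.18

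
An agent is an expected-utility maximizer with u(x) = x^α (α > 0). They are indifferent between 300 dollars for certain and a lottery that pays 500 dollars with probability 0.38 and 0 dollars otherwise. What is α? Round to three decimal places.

α ≈ 1.894

The lottery's expected utility is 0.38·u(500) + 0.62·u(0) = 0.38·500^α (since u(0) = 0 for α > 0).
Indifference: 300^α = 0.38·500^α, so (300/500)^α = 0.38.
Taking logs: α·ln(300/500) = ln(0.38), so α = -0.967584 / -0.510826 ≈ 1.894.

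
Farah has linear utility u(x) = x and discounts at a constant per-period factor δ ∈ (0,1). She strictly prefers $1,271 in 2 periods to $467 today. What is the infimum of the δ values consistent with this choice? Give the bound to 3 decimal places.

δ > 0.606

The preference means 467 < δ^2·1271.
Dividing by 1271: δ^2 > 0.36743. Both sides are positive, so the square root keeps the direction.
δ > 0.36743^(1/2) = 0.606.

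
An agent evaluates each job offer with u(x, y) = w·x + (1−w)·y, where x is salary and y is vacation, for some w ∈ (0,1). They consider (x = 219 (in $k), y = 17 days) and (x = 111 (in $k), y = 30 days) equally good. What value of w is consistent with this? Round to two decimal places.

w = 0.11

u(219,17) = u(111,30) means w·219 + (1−w)·17 = w·111 + (1−w)·30.
Collecting terms: w·108 = (1−w)·13.
So w/(1−w) = 13/108 = 0.1204, giving w = 13/(108+13) = 0.11.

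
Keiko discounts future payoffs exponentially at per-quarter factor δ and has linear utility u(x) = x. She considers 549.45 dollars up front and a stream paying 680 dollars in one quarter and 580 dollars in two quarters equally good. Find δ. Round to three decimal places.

δ ≈ 0.550

The stream is worth 680δ + 580δ² today, so 680δ + 580δ² = 549.45.
So 580δ² + 680δ − 549.45 = 0.
δ = (−680 + √(680² + 4·580·549.45)) / (2·580) = (−680 + √1737124.00) / 1160 ≈ 0.550.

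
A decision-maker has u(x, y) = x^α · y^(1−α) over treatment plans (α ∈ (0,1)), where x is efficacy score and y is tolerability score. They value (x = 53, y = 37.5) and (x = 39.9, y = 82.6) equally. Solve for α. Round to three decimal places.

α ≈ 0.736

The Cobb–Douglas utilities coincide, so 53^α·37.5^(1−α) = 39.9^α·82.6^(1−α).
(53/39.9)^α = (82.6/37.5)^(1−α); take logs: α·ln(53/39.9) = (1−α)·ln(82.6/37.5), i.e. α·0.283916 = (1−α)·0.789669.
Thus α·(1.073585) = 0.789669, so α = 0.789669/1.073585 ≈ 0.736.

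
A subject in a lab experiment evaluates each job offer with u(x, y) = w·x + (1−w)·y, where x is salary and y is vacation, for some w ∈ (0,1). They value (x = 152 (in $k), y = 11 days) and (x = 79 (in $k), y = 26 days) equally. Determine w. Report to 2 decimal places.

Indifference: w·152 + (1−w)·11 = w·79 + (1−w)·26.
w·(152−79) = (1−w)·(26−11), i.e. w·73 = (1−w)·15.
So w/(1−w) = 15/73 = 0.2055, giving w = 15/(73+15) = 0.17.

w = 0.17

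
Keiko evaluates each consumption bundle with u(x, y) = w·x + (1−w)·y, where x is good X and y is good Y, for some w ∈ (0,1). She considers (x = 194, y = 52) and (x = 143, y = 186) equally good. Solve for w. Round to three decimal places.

w = 0.724

Indifference: w·194 + (1−w)·52 = w·143 + (1−w)·186.
w·(194−143) = (1−w)·(186−52), i.e. w·51 = (1−w)·134.
Hence w = 134/(51+134) = 134/185 = 0.724.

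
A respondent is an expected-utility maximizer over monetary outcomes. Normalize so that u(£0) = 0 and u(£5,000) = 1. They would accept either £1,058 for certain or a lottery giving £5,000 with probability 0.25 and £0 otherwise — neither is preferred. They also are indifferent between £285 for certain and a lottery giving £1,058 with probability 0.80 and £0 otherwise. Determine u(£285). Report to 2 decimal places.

0.20

First, u(£1,058) = 0.25·u(£5,000) + 0.75·u(£0) = 0.25.
The second indifference gives u(£285) = 0.80·u(£1,058) + 0.20·u(£0) = 0.80·0.25 + 0.20·0.00 = 0.2000.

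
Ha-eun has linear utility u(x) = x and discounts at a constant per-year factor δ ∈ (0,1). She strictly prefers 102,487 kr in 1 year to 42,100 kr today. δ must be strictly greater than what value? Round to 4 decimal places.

Comparing present values: 42100 < δ·102487.
So δ > 42100/102487 = 0.41078.

δ > 0.4108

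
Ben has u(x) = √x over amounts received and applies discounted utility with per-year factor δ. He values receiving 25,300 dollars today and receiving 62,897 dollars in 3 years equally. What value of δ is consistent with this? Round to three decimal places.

δ ≈ 0.859

Indifference means u(25300) = δ^3 · u(62897), so δ^3 = u(25300)/u(62897).
With u(x) = √x: δ^3 = √25300/√62897 = √(25300/62897) = 0.63423.
Taking the cube root: δ = 0.63423^(1/3) ≈ 0.859.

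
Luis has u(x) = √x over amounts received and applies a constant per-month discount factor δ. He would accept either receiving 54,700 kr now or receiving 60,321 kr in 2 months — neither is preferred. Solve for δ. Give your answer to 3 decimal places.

Indifference means u(54700) = δ^2 · u(60321), so δ^2 = u(54700)/u(60321).
With u(x) = √x: δ^2 = √54700/√60321 = √(54700/60321) = 0.95227.
So δ = 0.95227^(1/2) ≈ 0.976.

δ ≈ 0.976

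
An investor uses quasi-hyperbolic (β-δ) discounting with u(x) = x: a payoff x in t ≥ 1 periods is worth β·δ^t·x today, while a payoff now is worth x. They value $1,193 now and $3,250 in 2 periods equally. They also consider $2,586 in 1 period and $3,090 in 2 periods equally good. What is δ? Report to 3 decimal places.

δ ≈ 0.837

Both payoffs in the second observation are in the future, so β drops out: δ^1·2586 = δ^2·3090 ⇒ δ = 2586/3090 = 0.83689.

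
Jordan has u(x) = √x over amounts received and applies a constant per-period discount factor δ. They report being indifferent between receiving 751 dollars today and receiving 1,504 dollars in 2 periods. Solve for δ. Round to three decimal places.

δ ≈ 0.841

Equating discounted utilities: u(751) = δ^2·u(1504) ⇒ δ^2 = u(751)/u(1504).
With u(x) = √x: δ^2 = √751/√1504 = √(751/1504) = 0.70664.
Taking the square root: δ = 0.70664^(1/2) ≈ 0.841.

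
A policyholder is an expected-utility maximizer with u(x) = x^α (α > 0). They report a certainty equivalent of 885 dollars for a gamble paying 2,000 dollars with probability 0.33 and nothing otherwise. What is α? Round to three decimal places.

Since u(0) = 0, the lottery's EU is 0.33·2000^α.
Equating: 885^α = 0.33·2000^α, i.e. 0.4425^α = 0.33.
Taking logs: α·ln(885/2000) = ln(0.33), so α = -1.108663 / -0.815315 ≈ 1.360.

α ≈ 1.360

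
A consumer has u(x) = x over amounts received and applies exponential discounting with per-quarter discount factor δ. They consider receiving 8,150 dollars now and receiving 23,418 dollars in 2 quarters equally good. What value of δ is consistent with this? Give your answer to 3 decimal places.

The payoff in 2 quarters is discounted by δ^2, so u(8150) = δ^2·u(23418) and δ^2 = u(8150)/u(23418).
With u(x) = x: δ^2 = 8150/23418 = 0.34802.
Hence δ = (0.34802)^(1/2) = 0.58993.

δ ≈ 0.590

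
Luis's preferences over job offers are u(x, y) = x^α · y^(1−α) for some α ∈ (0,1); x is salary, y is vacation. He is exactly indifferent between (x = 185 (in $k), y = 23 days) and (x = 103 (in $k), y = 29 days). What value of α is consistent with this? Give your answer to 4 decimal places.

α ≈ 0.2836

Set the two utilities equal: 185^α·23^(1−α) = 103^α·29^(1−α).
Taking logs: α·ln 185 + (1−α)·ln 23 = α·ln 103 + (1−α)·ln 29, i.e. α·0.5856268 = (1−α)·0.2318016.
So α/(1−α) = (0.2318016)/(0.5856268) = 0.3958180, and α = 0.3958180/1.3958180 ≈ 0.2836.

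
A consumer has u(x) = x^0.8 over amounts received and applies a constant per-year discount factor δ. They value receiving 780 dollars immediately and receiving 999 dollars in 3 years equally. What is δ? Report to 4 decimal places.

Equating discounted utilities: u(780) = δ^3·u(999) ⇒ δ^3 = u(780)/u(999).
With u(x) = x^0.8: δ^3 = 780^0.8/999^0.8 = (780/999)^0.8 = 0.82040.
So δ = 0.82040^(1/3) ≈ 0.9361.

δ ≈ 0.9361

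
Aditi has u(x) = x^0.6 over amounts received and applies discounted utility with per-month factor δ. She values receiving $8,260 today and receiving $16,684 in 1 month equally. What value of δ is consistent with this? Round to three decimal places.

δ ≈ 0.656

The payoff in 1 month is discounted by δ, so u(8260) = δ·u(16684) and δ = u(8260)/u(16684).
Since u(x) = x^0.6, δ = (8260/16684)^0.6 = 0.49509^0.6 = 0.65586.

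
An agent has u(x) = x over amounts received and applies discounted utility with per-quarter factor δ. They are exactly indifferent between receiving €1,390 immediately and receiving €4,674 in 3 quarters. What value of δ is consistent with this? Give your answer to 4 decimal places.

Equating discounted utilities: u(1390) = δ^3·u(4674) ⇒ δ^3 = u(1390)/u(4674).
With u(x) = x: δ^3 = 1390/4674 = 0.29739.
So δ = 0.29739^(1/3) ≈ 0.6675.

δ ≈ 0.6675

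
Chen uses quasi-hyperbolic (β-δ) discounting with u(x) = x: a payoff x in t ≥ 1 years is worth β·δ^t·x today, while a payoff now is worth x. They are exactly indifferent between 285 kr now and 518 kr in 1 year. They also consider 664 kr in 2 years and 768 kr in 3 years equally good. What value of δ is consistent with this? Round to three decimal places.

δ ≈ 0.865

The second indifference involves only future payoffs, so β cancels: β·δ^2·664 = β·δ^3·768, giving δ = 664/768 = 0.86458.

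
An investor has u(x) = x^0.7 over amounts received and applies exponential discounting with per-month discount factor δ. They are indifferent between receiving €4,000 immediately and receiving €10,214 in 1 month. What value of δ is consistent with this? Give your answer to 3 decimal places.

Equating discounted utilities: u(4000) = δ·u(10214) ⇒ δ = u(4000)/u(10214).
Since u(x) = x^0.7, δ = (4000/10214)^0.7 = 0.39162^0.7 = 0.51881.

δ ≈ 0.519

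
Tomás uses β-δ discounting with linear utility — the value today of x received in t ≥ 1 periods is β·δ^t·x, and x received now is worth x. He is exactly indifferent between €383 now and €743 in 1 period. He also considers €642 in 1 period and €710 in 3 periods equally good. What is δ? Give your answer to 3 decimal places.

δ ≈ 0.951

From the later pair, β·δ^1·642 = β·δ^3·710; dividing through, δ^2 = 642/710 = 0.90423, so δ = 0.95091.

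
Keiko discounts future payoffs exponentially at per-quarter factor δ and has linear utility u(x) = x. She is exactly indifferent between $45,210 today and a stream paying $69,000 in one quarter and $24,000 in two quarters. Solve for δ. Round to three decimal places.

δ ≈ 0.550

Equating present values: 45210 = 69000δ + 24000δ².
That is, 24000δ² + 69000δ − 45210 = 0, a quadratic in δ.
δ = (−69000 + √(69000² + 4·24000·45210)) / (2·24000) = (−69000 + √9101160000.00) / 48000 ≈ 0.550.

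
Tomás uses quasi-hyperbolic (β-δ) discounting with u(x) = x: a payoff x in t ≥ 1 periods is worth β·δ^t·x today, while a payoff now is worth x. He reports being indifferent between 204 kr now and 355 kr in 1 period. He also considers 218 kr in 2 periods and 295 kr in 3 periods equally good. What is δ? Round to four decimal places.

The second indifference involves only future payoffs, so β cancels: β·δ^2·218 = β·δ^3·295, giving δ = 218/295 = 0.73898.

δ ≈ 0.7390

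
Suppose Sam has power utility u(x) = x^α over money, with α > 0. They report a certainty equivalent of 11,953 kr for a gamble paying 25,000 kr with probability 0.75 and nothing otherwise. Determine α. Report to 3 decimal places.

EU(lottery) = 0.75·25000^α + 0.25·0 = 0.75·25000^α.
Equating: 11953^α = 0.75·25000^α, i.e. 0.4781^α = 0.75.
Take logs: α = ln 0.75 / ln(11953/25000) ≈ 0.38987.

α ≈ 0.390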